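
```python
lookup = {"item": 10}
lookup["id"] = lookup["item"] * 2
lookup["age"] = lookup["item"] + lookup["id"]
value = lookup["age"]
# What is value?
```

Trace:
`lookup = {"item": 10}` → lookup = {'item': 10}
`lookup["id"] = lookup["item"] * 2` → lookup = {'item': 10, 'id': 20}
`lookup["age"] = lookup["item"] + lookup["id"]` → lookup = {'item': 10, 'id': 20, 'age': 30}
`value = lookup["age"]` → value = 30
So value = 30

Answer: 30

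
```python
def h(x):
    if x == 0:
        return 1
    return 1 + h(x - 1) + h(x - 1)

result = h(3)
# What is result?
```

h(x) = 1 + 2·h(x-1), h(0)=1. Closed form: (1+1)·2^3 - 1 = 15.

Answer: 15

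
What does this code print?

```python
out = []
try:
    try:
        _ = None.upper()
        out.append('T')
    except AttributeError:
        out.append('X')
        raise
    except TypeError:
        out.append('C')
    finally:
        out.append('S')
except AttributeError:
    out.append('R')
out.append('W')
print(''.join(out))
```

Execution trace: 'X' (inner except AttributeError) → 'S' (inner finally) → 'R' (outer except AttributeError) → 'W' (after the try/except). Output: XSRW

Answer: XSRW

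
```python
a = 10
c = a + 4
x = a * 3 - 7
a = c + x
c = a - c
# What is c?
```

Trace:
`a = 10` → a = 10
`c = a + 4` → c = 14
`x = a * 3 - 7` → x = 23
`a = c + x` → a = 37
`c = a - c` → c = 23
So c = 23

Answer: 23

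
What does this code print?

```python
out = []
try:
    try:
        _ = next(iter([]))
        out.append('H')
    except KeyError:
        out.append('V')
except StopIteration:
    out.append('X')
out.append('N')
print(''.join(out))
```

Execution trace: 'X' (outer except StopIteration) → 'N' (after the try/except). Output: XN

Answer: XN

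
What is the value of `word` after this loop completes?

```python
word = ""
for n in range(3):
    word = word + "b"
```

Repeat 'b' 3 times
`word` takes the values: "" → "b" → "bb" → "bbb"

Answer: "bbb"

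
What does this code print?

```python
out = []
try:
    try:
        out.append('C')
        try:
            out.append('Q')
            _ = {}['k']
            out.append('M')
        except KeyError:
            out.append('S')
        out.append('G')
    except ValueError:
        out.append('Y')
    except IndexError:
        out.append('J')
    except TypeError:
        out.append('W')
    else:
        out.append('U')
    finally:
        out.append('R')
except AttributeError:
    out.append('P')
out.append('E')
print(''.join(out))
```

Execution trace: 'C' (try body) → 'Q' (inner try body) → 'S' (inner except KeyError) → 'G' (try body, no exception) → 'U' (else) → 'R' (finally) → 'E' (after the try/except). Output: CQSGURE

Answer: CQSGURE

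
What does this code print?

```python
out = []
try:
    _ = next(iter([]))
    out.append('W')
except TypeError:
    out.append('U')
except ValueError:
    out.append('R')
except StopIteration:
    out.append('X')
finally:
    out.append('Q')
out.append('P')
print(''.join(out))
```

Execution trace: 'X' (except StopIteration) → 'Q' (finally) → 'P' (after the try/except). Output: XQP

Answer: XQP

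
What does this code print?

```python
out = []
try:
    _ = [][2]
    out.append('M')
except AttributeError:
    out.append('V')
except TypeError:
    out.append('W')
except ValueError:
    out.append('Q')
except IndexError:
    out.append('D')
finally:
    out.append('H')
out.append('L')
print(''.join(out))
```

Execution trace: 'D' (except IndexError) → 'H' (finally) → 'L' (after the try/except). Output: DHL

Answer: DHL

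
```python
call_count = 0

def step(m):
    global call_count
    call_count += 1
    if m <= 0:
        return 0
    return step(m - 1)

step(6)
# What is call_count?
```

Linear recursion stepping by 1: 7 calls from m=6 down to ≤0.

Answer: 7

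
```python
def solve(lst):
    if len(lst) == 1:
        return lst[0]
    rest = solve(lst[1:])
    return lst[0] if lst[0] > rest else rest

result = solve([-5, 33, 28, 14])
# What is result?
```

Recursive max over [-5, 33, 28, 14] = 33

Answer: 33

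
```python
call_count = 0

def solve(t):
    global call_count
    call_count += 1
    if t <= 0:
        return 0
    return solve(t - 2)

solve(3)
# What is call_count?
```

Linear recursion stepping by 2: 3 calls from t=3 down to ≤0.

Answer: 3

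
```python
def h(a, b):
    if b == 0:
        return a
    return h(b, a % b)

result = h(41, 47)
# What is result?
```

h(41, 47) -> h(47, 41) -> h(41, 6) -> h(6, 5) -> h(5, 1) -> h(1, 0) -> 1

Answer: 1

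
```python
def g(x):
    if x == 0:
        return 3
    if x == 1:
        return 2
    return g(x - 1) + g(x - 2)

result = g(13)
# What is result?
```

Build up from base cases: g(0)=3, g(1)=2, g(2)=5, g(3)=7, g(4)=12, g(5)=19, g(6)=31, ..., g(13)=898

Answer: 898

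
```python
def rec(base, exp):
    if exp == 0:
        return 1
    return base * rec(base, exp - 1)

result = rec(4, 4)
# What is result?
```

rec(4, 4) = 4 * 4 * 4 * 4 = 256

Answer: 256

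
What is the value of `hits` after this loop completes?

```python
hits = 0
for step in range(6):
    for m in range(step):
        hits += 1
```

Triangle number: 0+1+2+...+5
`hits` takes the values: 0 → 1 → 2 → 3 → 4 → 5 → 6 → 7 → 8 → 9 → 10 → 11 → 12 → 13 → 14 → 15

Answer: 15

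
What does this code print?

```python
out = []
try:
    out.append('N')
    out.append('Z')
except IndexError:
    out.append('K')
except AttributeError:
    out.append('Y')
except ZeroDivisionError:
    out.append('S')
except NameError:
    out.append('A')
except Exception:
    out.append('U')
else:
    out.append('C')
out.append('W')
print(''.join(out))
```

Execution trace: 'N' (try body) → 'Z' (try body, no exception) → 'C' (else) → 'W' (after the try/except). Output: NZCW

Answer: NZCW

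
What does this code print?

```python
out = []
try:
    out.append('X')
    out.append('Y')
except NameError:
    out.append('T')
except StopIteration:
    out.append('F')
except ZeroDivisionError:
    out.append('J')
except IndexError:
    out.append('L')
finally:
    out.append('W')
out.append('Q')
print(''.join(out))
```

Execution trace: 'X' (try body) → 'Y' (try body, no exception) → 'W' (finally) → 'Q' (after the try/except). Output: XYWQ

Answer: XYWQ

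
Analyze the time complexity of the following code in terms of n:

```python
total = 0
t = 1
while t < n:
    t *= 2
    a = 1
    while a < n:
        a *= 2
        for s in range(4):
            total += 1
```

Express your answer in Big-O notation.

Each loop level contributes: log n × log n × 1. Multiplying the contributions gives O(log² n).

Answer: O(log² n)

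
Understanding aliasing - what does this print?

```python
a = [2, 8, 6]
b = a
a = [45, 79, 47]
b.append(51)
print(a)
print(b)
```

Key concept: rebinding vs mutation: a is rebound to a new list, b still points at the original.
Step by step:
`a = [2, 8, 6]` → a = [2, 8, 6]
`b = a` → b = [2, 8, 6] (same object as a)
`a = [45, 79, 47]` → a = [45, 79, 47]
`b.append(51)` → b = [2, 8, 6, 51]
`print(a)` → prints [45, 79, 47]
`print(b)` → prints [2, 8, 6, 51]

Answer:
[45, 79, 47]
[2, 8, 6, 51]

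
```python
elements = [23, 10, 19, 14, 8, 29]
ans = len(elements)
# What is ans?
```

Trace:
`elements = [23, 10, 19, 14, 8, 29]` → elements = [23, 10, 19, 14, 8, 29]
`ans = len(elements)` → ans = 6
So ans = 6

Answer: 6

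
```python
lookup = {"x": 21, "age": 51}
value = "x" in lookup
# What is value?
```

Trace:
`lookup = {"x": 21, "age": 51}` → lookup = {'x': 21, 'age': 51}
`value = "x" in lookup` → value = True
So value = True

Answer: True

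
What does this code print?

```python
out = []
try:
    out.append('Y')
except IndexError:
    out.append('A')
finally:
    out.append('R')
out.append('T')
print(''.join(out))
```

Execution trace: 'Y' (try body, no exception) → 'R' (finally) → 'T' (after the try/except). Output: YRT

Answer: YRT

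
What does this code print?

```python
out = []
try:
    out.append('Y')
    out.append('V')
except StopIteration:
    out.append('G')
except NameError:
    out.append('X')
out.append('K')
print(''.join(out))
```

Execution trace: 'Y' (try body) → 'V' (try body, no exception) → 'K' (after the try/except). Output: YVK

Answer: YVK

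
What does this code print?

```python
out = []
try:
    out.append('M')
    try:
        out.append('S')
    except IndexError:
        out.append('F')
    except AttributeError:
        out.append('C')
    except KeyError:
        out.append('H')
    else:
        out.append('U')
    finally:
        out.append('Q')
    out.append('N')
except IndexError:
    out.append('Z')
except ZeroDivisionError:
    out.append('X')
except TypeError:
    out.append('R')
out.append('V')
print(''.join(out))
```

Execution trace: 'M' (try body) → 'S' (inner try body, no exception) → 'U' (inner else) → 'Q' (inner finally) → 'N' (try body, no exception) → 'V' (after the try/except). Output: MSUQNV

Answer: MSUQNV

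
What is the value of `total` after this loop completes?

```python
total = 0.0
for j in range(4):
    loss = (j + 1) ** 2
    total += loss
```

Sum of squared losses 1² + 2² + ... + 4²
`total` takes the values: 0.0 → 1.0 → 5.0 → 14.0 → 30.0

Answer: 30.0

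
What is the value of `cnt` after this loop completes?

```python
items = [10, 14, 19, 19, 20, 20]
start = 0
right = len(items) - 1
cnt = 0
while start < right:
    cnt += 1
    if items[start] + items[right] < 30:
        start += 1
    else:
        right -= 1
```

Steps to find pair summing to 30
`cnt` takes the values: 0 → 1 → 2 → 3 → 4 → 5

Answer: 5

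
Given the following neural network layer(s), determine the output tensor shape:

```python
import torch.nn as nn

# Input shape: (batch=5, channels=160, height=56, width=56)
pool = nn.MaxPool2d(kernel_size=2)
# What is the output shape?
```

Input: (5, 160, 56, 56) -> Output: (5, 160, 28, 28)

Answer: (5, 160, 28, 28)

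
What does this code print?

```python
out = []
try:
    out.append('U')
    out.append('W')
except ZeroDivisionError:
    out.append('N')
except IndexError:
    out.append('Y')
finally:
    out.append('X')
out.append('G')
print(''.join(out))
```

Execution trace: 'U' (try body) → 'W' (try body, no exception) → 'X' (finally) → 'G' (after the try/except). Output: UWXG

Answer: UWXG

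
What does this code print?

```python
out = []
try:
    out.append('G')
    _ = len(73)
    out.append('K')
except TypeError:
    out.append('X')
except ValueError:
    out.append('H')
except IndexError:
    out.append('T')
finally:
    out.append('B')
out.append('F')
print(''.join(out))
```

Execution trace: 'G' (try body) → 'X' (except TypeError) → 'B' (finally) → 'F' (after the try/except). Output: GXBF

Answer: GXBF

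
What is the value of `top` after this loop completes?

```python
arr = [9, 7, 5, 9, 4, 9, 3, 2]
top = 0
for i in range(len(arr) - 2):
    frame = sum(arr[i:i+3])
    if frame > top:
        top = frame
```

Max sum of 3-element window in [9, 7, 5, 9, 4, 9, 3, 2]
`top` takes the values: 0 → 21 → 22

Answer: 22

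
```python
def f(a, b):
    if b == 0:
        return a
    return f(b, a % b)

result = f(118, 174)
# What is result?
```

f(118, 174) -> f(174, 118) -> f(118, 56) -> f(56, 6) -> f(6, 2) -> f(2, 0) -> 2

Answer: 2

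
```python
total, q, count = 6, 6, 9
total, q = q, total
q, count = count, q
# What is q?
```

Trace:
`total, q, count = 6, 6, 9` → total = 6; q = 6; count = 9
`total, q = q, total` → total = 6; q = 6
`q, count = count, q` → q = 9; count = 6
So q = 9

Answer: 9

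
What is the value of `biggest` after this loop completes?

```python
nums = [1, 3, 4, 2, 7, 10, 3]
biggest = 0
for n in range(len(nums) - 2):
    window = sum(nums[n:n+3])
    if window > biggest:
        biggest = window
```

Max sum of 3-element window in [1, 3, 4, 2, 7, 10, 3]
`biggest` takes the values: 0 → 8 → 9 → 13 → 19 → 20

Answer: 20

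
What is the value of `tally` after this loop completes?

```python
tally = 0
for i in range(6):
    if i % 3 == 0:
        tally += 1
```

Count numbers divisible by 3 in range(6)
`tally` takes the values: 0 → 1 → 2

Answer: 2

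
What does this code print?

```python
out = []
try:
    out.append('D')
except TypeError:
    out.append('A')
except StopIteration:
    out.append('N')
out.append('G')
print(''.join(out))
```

Execution trace: 'D' (try body, no exception) → 'G' (after the try/except). Output: DG

Answer: DG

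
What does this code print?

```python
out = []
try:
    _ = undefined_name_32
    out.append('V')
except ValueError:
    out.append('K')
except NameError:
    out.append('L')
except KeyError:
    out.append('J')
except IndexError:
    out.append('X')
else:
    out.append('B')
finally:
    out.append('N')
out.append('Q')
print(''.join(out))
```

Execution trace: 'L' (except NameError) → 'N' (finally) → 'Q' (after the try/except). Output: LNQ

Answer: LNQ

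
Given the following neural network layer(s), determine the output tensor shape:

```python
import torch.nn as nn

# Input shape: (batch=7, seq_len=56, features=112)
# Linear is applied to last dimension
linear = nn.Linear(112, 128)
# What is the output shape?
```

Input: (7, 56, 112) -> Output: (7, 56, 128)

Answer: (7, 56, 128)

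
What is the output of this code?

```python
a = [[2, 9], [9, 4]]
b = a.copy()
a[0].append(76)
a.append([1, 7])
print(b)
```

Key concept: shallow copy with nested lists.
Step by step:
`a = [[2, 9], [9, 4]]` → a = [[2, 9], [9, 4]]
`b = a.copy()` → b = [[2, 9], [9, 4]]
`a[0].append(76)` → a = [[2, 9, 76], [9, 4]]; b = [[2, 9, 76], [9, 4]]
`a.append([1, 7])` → a = [[2, 9, 76], [9, 4], [1, 7]]
`print(b)` → prints [[2, 9, 76], [9, 4]]

Answer: [[2, 9, 76], [9, 4]]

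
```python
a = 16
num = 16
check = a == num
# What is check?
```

Trace:
`a = 16` → a = 16
`num = 16` → num = 16
`check = a == num` → check = True
So check = True

Answer: True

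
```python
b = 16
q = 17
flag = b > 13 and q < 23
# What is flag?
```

Trace:
`b = 16` → b = 16
`q = 17` → q = 17
`flag = b > 13 and q < 23` → flag = True
So flag = True

Answer: True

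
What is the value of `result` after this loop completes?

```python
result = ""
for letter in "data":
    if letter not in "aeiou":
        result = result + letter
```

Remove vowels from 'data'
`result` takes the values: "" → "d" → "dt"

Answer: "dt"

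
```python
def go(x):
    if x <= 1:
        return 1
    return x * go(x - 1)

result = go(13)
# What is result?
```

go(13) = 13 * 12 * 11 * 10 * 9 * 8 * 7 * 6 * 5 * 4 * 3 * 2 * 1 = 6227020800

Answer: 6227020800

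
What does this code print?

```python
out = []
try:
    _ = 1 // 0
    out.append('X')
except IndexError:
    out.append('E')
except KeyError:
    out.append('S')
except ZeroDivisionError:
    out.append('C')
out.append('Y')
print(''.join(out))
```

Execution trace: 'C' (except ZeroDivisionError) → 'Y' (after the try/except). Output: CY

Answer: CY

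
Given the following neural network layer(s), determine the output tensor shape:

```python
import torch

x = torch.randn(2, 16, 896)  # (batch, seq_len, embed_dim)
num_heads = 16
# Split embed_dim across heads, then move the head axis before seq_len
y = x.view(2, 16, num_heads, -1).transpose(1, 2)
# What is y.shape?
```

Input: (2, 16, 896) -> head_dim = 896 // 16 = 56; after view: (2, 16, 16, 56) -> after transpose(1, 2): (2, 16, 16, 56) -> Output: (2, 16, 16, 56)

Answer: (2, 16, 16, 56)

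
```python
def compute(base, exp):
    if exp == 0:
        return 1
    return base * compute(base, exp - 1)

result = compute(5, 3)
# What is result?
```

compute(5, 3) = 5 * 5 * 5 = 125

Answer: 125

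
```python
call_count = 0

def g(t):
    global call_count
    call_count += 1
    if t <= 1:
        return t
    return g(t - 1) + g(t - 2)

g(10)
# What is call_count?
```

Calls(t) = 1 + Calls(t-1) + Calls(t-2); Calls(0)=Calls(1)=1. For t=10 this gives 177.

Answer: 177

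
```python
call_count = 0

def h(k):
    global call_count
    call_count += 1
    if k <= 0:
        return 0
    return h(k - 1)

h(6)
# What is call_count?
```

Linear recursion stepping by 1: 7 calls from k=6 down to ≤0.

Answer: 7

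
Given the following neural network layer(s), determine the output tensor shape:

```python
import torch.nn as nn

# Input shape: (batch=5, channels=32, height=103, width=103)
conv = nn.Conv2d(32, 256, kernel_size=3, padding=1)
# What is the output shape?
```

Input: (5, 32, 103, 103) -> Output: (5, 256, 103, 103)

Answer: (5, 256, 103, 103)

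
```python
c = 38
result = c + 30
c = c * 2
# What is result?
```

Trace:
`c = 38` → c = 38
`result = c + 30` → result = 68
`c = c * 2` → c = 76
So result = 68

Answer: 68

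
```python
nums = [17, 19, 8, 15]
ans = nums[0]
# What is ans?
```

Trace:
`nums = [17, 19, 8, 15]` → nums = [17, 19, 8, 15]
`ans = nums[0]` → ans = 17
So ans = 17

Answer: 17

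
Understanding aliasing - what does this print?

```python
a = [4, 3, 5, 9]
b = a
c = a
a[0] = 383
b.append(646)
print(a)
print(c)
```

Key concept: multiple aliases.
Step by step:
`a = [4, 3, 5, 9]` → a = [4, 3, 5, 9]
`b = a` → b = [4, 3, 5, 9] (same object as a)
`c = a` → c = [4, 3, 5, 9] (same object as a, b)
`a[0] = 383` → a = [383, 3, 5, 9] (same object as b, c); b = [383, 3, 5, 9] (same object as a, c); c = [383, 3, 5, 9] (same object as a, b)
`b.append(646)` → a = [383, 3, 5, 9, 646] (same object as b, c); b = [383, 3, 5, 9, 646] (same object as a, c); c = [383, 3, 5, 9, 646] (same object as a, b)
`print(a)` → prints [383, 3, 5, 9, 646]
`print(c)` → prints [383, 3, 5, 9, 646]

Answer:
[383, 3, 5, 9, 646]
[383, 3, 5, 9, 646]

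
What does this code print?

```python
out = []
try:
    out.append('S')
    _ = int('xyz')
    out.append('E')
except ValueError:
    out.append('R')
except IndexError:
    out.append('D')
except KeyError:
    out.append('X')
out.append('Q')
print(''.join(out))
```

Execution trace: 'S' (try body) → 'R' (except ValueError) → 'Q' (after the try/except). Output: SRQ

Answer: SRQ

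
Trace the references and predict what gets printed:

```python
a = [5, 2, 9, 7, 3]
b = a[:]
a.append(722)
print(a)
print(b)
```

Key concept: slice [:] creates copy.
Step by step:
`a = [5, 2, 9, 7, 3]` → a = [5, 2, 9, 7, 3]
`b = a[:]` → b = [5, 2, 9, 7, 3]
`a.append(722)` → a = [5, 2, 9, 7, 3, 722]
`print(a)` → prints [5, 2, 9, 7, 3, 722]
`print(b)` → prints [5, 2, 9, 7, 3]

Answer:
[5, 2, 9, 7, 3, 722]
[5, 2, 9, 7, 3]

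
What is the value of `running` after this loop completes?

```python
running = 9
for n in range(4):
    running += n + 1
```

Start at 9, add 1 to 4 = 19
`running` takes the values: 9 → 10 → 12 → 15 → 19

Answer: 19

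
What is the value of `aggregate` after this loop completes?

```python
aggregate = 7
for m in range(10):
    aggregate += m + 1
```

Start at 7, add 1 to 10 = 62
`aggregate` takes the values: 7 → 8 → 10 → 13 → 17 → 22 → 28 → 35 → 43 → 52 → 62

Answer: 62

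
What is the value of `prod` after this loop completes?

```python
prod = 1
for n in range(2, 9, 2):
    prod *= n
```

Product of even numbers 2 to 8
`prod` takes the values: 1 → 2 → 8 → 48 → 384

Answer: 384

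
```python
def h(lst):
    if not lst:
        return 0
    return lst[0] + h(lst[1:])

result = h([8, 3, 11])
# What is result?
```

8 + 3 + 11 + 0 = 22

Answer: 22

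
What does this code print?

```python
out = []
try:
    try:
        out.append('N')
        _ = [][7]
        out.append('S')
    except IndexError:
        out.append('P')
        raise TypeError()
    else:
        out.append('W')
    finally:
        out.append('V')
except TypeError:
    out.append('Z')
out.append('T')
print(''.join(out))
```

Execution trace: 'N' (inner try body) → 'P' (inner except IndexError) → 'V' (inner finally) → 'Z' (outer except TypeError) → 'T' (after the try/except). Output: NPVZT

Answer: NPVZT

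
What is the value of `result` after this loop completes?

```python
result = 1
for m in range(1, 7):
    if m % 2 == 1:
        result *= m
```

Product of odd numbers 1 to 6
`result` takes the values: 1 → 3 → 15

Answer: 15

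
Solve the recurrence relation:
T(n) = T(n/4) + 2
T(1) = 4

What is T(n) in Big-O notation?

Each step divides n by 4 and adds 2. After log_4(n) steps we reach T(1)=4. So T(n) = 2·log_4(n) + 4 = O(log n).

Answer: O(log n)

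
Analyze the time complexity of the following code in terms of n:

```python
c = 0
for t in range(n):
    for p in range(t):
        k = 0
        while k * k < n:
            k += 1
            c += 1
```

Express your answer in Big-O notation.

Each loop level contributes: n × n × √n. Multiplying the contributions gives O(n^2√n).

Answer: O(n^2√n)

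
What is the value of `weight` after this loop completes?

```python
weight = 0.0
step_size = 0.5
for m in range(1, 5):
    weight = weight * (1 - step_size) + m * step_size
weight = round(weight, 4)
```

Moving average with lr=0.5
`weight` takes the values: 0.0 → 0.5 → 1.25 → 2.125 → 3.0625

Answer: 3.0625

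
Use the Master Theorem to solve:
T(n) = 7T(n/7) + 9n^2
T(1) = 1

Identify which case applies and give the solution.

a=7, b=7, f(n)=9n^2. log_7(7) = 1. Since c=2 > 1 and the regularity condition holds (7(n/7)^2 = (7/7^2)n^2 with 7/7^2 < 1), Case 3 applies: T(n) = Θ(f(n)) = O(n^2).

Answer: O(n^2) - Case 3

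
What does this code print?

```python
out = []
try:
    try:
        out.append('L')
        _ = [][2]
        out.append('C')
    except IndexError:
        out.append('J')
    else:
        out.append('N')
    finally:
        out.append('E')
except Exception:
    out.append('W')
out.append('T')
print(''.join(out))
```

Execution trace: 'L' (inner try body) → 'J' (inner except IndexError) → 'E' (inner finally) → 'T' (after the try/except). Output: LJET

Answer: LJET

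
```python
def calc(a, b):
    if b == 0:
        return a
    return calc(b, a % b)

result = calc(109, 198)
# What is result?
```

calc(109, 198) -> calc(198, 109) -> calc(109, 89) -> calc(89, 20) -> calc(20, 9) -> calc(9, 2) -> calc(2, 1) -> calc(1, 0) -> 1

Answer: 1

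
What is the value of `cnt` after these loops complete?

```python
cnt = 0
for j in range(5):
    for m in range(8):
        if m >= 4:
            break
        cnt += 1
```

Inner breaks at 4, outer runs 5 times
`cnt` takes the values: 0 → 1 → 2 → 3 → 4 → 5 → 6 → 7 → 8 → 9 → 10 → 11 → 12 → 13 → 14 → 15 → 16 → 17 → 18 → 19 → 20

Answer: 20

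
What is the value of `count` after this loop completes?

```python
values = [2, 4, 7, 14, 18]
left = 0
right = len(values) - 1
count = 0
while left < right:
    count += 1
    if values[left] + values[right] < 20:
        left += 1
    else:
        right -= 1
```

Steps to find pair summing to 20
`count` takes the values: 0 → 1 → 2 → 3 → 4

Answer: 4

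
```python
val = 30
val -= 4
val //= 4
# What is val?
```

Trace:
`val = 30` → val = 30
`val -= 4` → val = 26
`val //= 4` → val = 6
So val = 6

Answer: 6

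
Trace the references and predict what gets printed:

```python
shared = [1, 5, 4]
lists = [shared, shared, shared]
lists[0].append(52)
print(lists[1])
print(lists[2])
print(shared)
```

Key concept: list of same reference.
Step by step:
`shared = [1, 5, 4]` → shared = [1, 5, 4]
`lists = [shared, shared, shared]` → lists = [[1, 5, 4], [1, 5, 4], [1, 5, 4]]
`lists[0].append(52)` → shared = [1, 5, 4, 52]; lists = [[1, 5, 4, 52], [1, 5, 4, 52], [1, 5, 4, 52]]
`print(lists[1])` → prints [1, 5, 4, 52]
`print(lists[2])` → prints [1, 5, 4, 52]
`print(shared)` → prints [1, 5, 4, 52]

Answer:
[1, 5, 4, 52]
[1, 5, 4, 52]
[1, 5, 4, 52]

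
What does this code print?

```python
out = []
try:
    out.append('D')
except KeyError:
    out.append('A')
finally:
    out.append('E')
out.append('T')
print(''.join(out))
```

Execution trace: 'D' (try body, no exception) → 'E' (finally) → 'T' (after the try/except). Output: DET

Answer: DET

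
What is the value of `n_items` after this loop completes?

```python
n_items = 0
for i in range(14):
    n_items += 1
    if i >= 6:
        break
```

Loop breaks when i reaches 6, n_items is 7
`n_items` takes the values: 0 → 1 → 2 → 3 → 4 → 5 → 6 → 7

Answer: 7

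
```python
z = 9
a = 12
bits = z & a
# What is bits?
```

Trace:
`z = 9` → z = 9
`a = 12` → a = 12
`bits = z & a` → bits = 8
So bits = 8

Answer: 8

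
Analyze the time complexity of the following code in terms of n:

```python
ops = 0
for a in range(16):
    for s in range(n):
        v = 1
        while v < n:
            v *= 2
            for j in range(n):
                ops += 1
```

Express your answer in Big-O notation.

Each loop level contributes: 1 × n × log n × n. Multiplying the contributions gives O(n^2 log n).

Answer: O(n^2 log n)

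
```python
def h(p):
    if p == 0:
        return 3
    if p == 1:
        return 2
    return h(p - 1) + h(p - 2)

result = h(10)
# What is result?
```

Build up from base cases: h(0)=3, h(1)=2, h(2)=5, h(3)=7, h(4)=12, h(5)=19, h(6)=31, ..., h(10)=212

Answer: 212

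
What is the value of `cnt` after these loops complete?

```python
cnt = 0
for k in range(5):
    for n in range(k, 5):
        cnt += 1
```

Upper triangle: 5 + 4 + ... + 1
`cnt` takes the values: 0 → 1 → 2 → 3 → 4 → 5 → 6 → 7 → 8 → 9 → 10 → 11 → 12 → 13 → 14 → 15

Answer: 15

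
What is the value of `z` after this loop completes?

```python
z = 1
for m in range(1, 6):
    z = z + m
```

Start at 1, add 1 through 5
`z` takes the values: 1 → 2 → 4 → 7 → 11 → 16

Answer: 16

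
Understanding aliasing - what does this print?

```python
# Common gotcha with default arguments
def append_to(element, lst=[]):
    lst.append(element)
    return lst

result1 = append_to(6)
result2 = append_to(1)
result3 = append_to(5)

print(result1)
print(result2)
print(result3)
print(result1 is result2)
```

Key concept: mutable default argument gotcha.
Step by step:
`result1 = append_to(6)` → result1 = [6]
`result2 = append_to(1)` → result1 = [6, 1] (same object as result2); result2 = [6, 1] (same object as result1)
`result3 = append_to(5)` → result1 = [6, 1, 5] (same object as result2, result3); result2 = [6, 1, 5] (same object as result1, result3); result3 = [6, 1, 5] (same object as result1, result2)
`print(result1)` → prints [6, 1, 5]
`print(result2)` → prints [6, 1, 5]
`print(result3)` → prints [6, 1, 5]
`print(result1 is result2)` → prints True

Answer:
[6, 1, 5]
[6, 1, 5]
[6, 1, 5]
True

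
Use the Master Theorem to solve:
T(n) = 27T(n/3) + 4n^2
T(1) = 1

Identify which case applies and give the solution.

a=27, b=3, f(n)=4n^2. log_3(27) = 3. Since c=2 < 3, Case 1 applies: T(n) = Θ(n^log_b(a)) = O(n^3).

Answer: O(n^3) - Case 1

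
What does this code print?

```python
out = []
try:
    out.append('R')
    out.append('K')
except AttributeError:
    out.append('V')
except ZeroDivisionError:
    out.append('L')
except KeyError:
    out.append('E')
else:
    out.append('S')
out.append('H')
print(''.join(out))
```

Execution trace: 'R' (try body) → 'K' (try body, no exception) → 'S' (else) → 'H' (after the try/except). Output: RKSH

Answer: RKSH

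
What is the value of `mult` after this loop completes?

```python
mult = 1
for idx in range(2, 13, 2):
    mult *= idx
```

Product of even numbers 2 to 12
`mult` takes the values: 1 → 2 → 8 → 48 → 384 → 3840 → 46080

Answer: 46080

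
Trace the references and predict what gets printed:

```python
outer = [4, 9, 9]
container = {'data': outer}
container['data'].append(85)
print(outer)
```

Key concept: dict holds reference to list.
Step by step:
`outer = [4, 9, 9]` → outer = [4, 9, 9]
`container = {'data': outer}` → container = {'data': [4, 9, 9]}
`container['data'].append(85)` → outer = [4, 9, 9, 85]; container = {'data': [4, 9, 9, 85]}
`print(outer)` → prints [4, 9, 9, 85]

Answer: [4, 9, 9, 85]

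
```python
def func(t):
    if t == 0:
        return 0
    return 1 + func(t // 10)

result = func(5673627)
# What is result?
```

Count of digits of 5673627: 7

Answer: 7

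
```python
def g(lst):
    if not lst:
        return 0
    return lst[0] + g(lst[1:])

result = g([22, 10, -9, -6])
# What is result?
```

22 + 10 + (-9) + (-6) + 0 = 17

Answer: 17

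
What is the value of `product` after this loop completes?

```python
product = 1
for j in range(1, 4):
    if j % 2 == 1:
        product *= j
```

Product of odd numbers 1 to 3
`product` takes the values: 1 → 3

Answer: 3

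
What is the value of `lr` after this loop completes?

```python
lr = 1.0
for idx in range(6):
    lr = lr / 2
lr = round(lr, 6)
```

Halving LR 6 times: 1 / 2^6
`lr` takes the values: 1.0 → 0.5 → 0.25 → 0.125 → 0.0625 → 0.03125 → 0.015625

Answer: 0.015625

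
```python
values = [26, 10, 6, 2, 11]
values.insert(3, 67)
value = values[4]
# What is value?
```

Trace:
`values = [26, 10, 6, 2, 11]` → values = [26, 10, 6, 2, 11]
`values.insert(3, 67)` → values = [26, 10, 6, 67, 2, 11]
`value = values[4]` → value = 2
So value = 2

Answer: 2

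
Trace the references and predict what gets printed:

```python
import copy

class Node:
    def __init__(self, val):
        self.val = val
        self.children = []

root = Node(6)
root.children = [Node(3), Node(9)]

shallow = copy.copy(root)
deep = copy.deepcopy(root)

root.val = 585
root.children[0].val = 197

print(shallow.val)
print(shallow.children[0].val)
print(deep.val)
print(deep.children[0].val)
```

Key concept: deep copy with custom objects.
Step by step:
`root = Node(6)` → root = Node(val=6, children=[])
`root.children = [Node(3), Node(9)]` → root = Node(val=6, children=[Node(val=3, children=[]), Node(val=9, children=[])])
`shallow = copy.copy(root)` → shallow = Node(val=6, children=[Node(val=3, children=[]), Node(val=9, children=[])])
`deep = copy.deepcopy(root)` → deep = Node(val=6, children=[Node(val=3, children=[]), Node(val=9, children=[])])
`root.val = 585` → root = Node(val=585, children=[Node(val=3, children=[]), Node(val=9, children=[])])
`root.children[0].val = 197` → root = Node(val=585, children=[Node(val=197, children=[]), Node(val=9, children=[])]); shallow = Node(val=6, children=[Node(val=197, children=[]), Node(val=9, children=[])])
`print(shallow.val)` → prints 6
`print(shallow.children[0].val)` → prints 197
`print(deep.val)` → prints 6
`print(deep.children[0].val)` → prints 3

Answer:
6
197
6
3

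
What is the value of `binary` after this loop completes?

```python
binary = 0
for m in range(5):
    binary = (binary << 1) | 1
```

Build 5 consecutive 1-bits: 0b11111
`binary` takes the values: 0 → 1 → 3 → 7 → 15 → 31

Answer: 31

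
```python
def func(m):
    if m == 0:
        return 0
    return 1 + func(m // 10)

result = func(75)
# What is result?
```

Count of digits of 75: 2

Answer: 2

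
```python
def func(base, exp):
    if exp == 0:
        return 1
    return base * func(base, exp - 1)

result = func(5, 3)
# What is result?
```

func(5, 3) = 5 * 5 * 5 = 125

Answer: 125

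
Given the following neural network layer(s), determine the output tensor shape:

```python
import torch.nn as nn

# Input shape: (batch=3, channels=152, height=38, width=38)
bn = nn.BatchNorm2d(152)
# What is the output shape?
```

Input: (3, 152, 38, 38) -> Output: (3, 152, 38, 38)

Answer: (3, 152, 38, 38)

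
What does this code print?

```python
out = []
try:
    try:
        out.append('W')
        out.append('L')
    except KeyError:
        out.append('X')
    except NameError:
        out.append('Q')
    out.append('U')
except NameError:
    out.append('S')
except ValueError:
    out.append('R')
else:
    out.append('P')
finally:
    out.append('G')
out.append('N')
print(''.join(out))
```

Execution trace: 'W' (inner try body) → 'L' (inner try body, no exception) → 'U' (try body, no exception) → 'P' (else) → 'G' (finally) → 'N' (after the try/except). Output: WLUPGN

Answer: WLUPGN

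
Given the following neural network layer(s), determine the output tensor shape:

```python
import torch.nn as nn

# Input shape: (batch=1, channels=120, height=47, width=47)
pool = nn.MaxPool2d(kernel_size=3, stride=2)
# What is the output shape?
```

Input: (1, 120, 47, 47) -> Output: (1, 120, 23, 23)

Answer: (1, 120, 23, 23)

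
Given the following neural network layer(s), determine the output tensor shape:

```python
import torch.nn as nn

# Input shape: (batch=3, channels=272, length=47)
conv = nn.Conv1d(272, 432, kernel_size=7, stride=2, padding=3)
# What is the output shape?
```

Input: (3, 272, 47) -> Output: (3, 432, 24)

Answer: (3, 432, 24)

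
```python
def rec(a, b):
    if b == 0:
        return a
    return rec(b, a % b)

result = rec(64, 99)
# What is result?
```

rec(64, 99) -> rec(99, 64) -> rec(64, 35) -> rec(35, 29) -> rec(29, 6) -> rec(6, 5) -> rec(5, 1) -> rec(1, 0) -> 1

Answer: 1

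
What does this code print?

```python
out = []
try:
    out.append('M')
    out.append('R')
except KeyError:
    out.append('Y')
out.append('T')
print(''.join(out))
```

Execution trace: 'M' (try body) → 'R' (try body, no exception) → 'T' (after the try/except). Output: MRT

Answer: MRT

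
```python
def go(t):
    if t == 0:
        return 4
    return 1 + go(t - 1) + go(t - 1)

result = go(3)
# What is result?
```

go(t) = 1 + 2·go(t-1), go(0)=4. Closed form: (4+1)·2^3 - 1 = 39.

Answer: 39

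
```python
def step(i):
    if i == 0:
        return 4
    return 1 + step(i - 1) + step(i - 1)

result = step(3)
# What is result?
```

step(i) = 1 + 2·step(i-1), step(0)=4. Closed form: (4+1)·2^3 - 1 = 39.

Answer: 39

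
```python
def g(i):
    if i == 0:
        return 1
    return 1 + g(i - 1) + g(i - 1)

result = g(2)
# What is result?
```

g(i) = 1 + 2·g(i-1), g(0)=1. Closed form: (1+1)·2^2 - 1 = 7.

Answer: 7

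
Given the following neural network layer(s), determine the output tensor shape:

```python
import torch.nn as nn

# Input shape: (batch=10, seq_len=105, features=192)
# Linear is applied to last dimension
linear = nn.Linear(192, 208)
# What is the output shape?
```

Input: (10, 105, 192) -> Output: (10, 105, 208)

Answer: (10, 105, 208)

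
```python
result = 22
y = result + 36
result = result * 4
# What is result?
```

Trace:
`result = 22` → result = 22
`y = result + 36` → y = 58
`result = result * 4` → result = 88
So result = 88

Answer: 88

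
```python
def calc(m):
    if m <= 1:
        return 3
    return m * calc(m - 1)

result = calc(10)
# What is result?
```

calc(10) = 10 * 9 * 8 * 7 * 6 * 5 * 4 * 3 * 2 * 3 = 10886400

Answer: 10886400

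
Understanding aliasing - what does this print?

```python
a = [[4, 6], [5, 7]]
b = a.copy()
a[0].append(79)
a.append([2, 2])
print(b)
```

Key concept: shallow copy with nested lists.
Step by step:
`a = [[4, 6], [5, 7]]` → a = [[4, 6], [5, 7]]
`b = a.copy()` → b = [[4, 6], [5, 7]]
`a[0].append(79)` → a = [[4, 6, 79], [5, 7]]; b = [[4, 6, 79], [5, 7]]
`a.append([2, 2])` → a = [[4, 6, 79], [5, 7], [2, 2]]
`print(b)` → prints [[4, 6, 79], [5, 7]]

Answer: [[4, 6, 79], [5, 7]]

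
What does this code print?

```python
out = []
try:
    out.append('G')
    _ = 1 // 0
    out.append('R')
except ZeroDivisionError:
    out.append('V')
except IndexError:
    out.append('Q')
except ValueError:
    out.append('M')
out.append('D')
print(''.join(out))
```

Execution trace: 'G' (try body) → 'V' (except ZeroDivisionError) → 'D' (after the try/except). Output: GVD

Answer: GVD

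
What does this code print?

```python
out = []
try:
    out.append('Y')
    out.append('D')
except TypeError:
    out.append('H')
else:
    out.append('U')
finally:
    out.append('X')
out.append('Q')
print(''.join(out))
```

Execution trace: 'Y' (try body) → 'D' (try body, no exception) → 'U' (else) → 'X' (finally) → 'Q' (after the try/except). Output: YDUXQ

Answer: YDUXQ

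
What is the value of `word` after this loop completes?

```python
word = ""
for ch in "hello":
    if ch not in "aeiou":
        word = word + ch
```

Remove vowels from 'hello'
`word` takes the values: "" → "h" → "hl" → "hll"

Answer: "hll"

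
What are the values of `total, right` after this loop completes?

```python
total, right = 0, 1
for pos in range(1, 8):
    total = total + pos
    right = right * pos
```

Sum and factorial of 1 to 7
`total, right` takes the values: (0, 1) → (1, 1) → (3, 1) → (3, 2) → (6, 2) → (6, 6) → (10, 6) → (10, 24) → (15, 24) → (15, 120) → (21, 120) → (21, 720) → (28, 720) → (28, 5040)

Answer: 28, 5040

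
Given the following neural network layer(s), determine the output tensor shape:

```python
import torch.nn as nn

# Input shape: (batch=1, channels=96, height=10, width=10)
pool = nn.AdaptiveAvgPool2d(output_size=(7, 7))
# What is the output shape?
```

Input: (1, 96, 10, 10) -> Output: (1, 96, 7, 7)

Answer: (1, 96, 7, 7)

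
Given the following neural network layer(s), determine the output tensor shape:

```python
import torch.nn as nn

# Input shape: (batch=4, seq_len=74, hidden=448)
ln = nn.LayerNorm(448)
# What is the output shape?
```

Input: (4, 74, 448) -> Output: (4, 74, 448)

Answer: (4, 74, 448)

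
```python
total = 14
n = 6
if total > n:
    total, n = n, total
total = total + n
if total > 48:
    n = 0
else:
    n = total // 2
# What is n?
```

Trace:
`total = 14` → total = 14
`n = 6` → n = 6
`if total > n: ...` → total > n is True → total = 6; n = 14
`total = total + n` → total = 20
`if total > 48: ...` → total > 48 is False, take else branch → n = 10
So n = 10

Answer: 10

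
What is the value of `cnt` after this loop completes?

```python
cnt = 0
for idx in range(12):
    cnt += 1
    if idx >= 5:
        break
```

Loop breaks when idx reaches 5, cnt is 6
`cnt` takes the values: 0 → 1 → 2 → 3 → 4 → 5 → 6

Answer: 6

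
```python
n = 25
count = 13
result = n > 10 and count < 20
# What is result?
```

Trace:
`n = 25` → n = 25
`count = 13` → count = 13
`result = n > 10 and count < 20` → result = True
So result = True

Answer: True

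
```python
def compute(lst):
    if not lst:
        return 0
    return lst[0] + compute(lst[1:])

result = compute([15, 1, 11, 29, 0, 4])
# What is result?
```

15 + 1 + 11 + 29 + 0 + 4 + 0 = 60

Answer: 60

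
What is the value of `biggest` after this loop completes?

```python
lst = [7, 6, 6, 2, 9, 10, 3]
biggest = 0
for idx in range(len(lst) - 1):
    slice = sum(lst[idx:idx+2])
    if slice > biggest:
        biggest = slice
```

Max sum of 2-element window in [7, 6, 6, 2, 9, 10, 3]
`biggest` takes the values: 0 → 13 → 19

Answer: 19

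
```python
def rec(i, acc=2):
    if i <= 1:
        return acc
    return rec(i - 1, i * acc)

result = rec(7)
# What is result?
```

Accumulator trace (n, acc): (7, 2) -> (6, 14) -> (5, 84) -> (4, 420) -> (3, 1680) -> (2, 5040) -> (1, 10080) -> return 10080

Answer: 10080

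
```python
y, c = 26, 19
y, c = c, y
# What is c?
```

Trace:
`y, c = 26, 19` → y = 26; c = 19
`y, c = c, y` → y = 19; c = 26
So c = 26

Answer: 26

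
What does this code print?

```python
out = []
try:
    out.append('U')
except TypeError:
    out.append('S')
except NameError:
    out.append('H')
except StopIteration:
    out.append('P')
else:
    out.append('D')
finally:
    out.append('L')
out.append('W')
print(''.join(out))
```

Execution trace: 'U' (try body, no exception) → 'D' (else) → 'L' (finally) → 'W' (after the try/except). Output: UDLW

Answer: UDLW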